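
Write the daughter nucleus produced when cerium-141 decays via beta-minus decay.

Beta-minus decay: mass number changes by +0, atomic number by +1.
A: 141 = 141; Z: 58 + 1 = 59.
Z = 59 is praseodymium, so the daughter is praseodymium-141.

Pr-141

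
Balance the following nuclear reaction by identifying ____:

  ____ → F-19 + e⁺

Ne-19

Conserve mass number: A = 19 + 0, so A = 19.
Conserve atomic number: Z = 9 + 1, so Z = 10.
Z = 10 is neon, so the species is Ne-19.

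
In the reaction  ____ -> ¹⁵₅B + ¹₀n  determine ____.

Conserve mass number: A = 15 + 1, so A = 16.
Conserve atomic number: Z = 5 + 0, so Z = 5.
Z = 5 is boron, so the species is ¹⁶₅B.

B-16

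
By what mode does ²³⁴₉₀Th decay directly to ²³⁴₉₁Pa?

beta-minus decay

ΔA = 234 − 234 = 0; ΔZ = 91 − 90 = +1.
A is unchanged and Z rises by 1 — a neutron has become a proton (β⁻ decay).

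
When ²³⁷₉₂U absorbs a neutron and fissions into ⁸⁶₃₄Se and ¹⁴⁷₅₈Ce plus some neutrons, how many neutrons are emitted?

5

Conserve mass number: 238 = 86 + 147 + k, so k = 238 − 233 = 5.
Check atomic number: 92 = 34 + 58 + 0 = 92. ✓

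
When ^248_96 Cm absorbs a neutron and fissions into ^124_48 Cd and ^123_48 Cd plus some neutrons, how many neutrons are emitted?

Conserve mass number: 249 = 124 + 123 + k, so k = 249 − 247 = 2.
Check atomic number: 96 = 48 + 48 + 0 = 96. ✓

2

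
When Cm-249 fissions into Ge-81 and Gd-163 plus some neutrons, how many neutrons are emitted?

Conserve mass number: 249 = 81 + 163 + k, so k = 249 − 244 = 5.
Check atomic number: 96 = 32 + 64 + 0 = 96. ✓

5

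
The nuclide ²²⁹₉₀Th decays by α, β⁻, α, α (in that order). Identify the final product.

Start: (A, Z) = (229, 90).
After α: (225, 88).
After β⁻: (225, 89).
After α: (221, 87).
After α: (217, 85).
Z = 85 is astatine.

At-217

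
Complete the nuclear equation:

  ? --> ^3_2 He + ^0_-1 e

H-3

Conserve mass number: A = 3 + 0, so A = 3.
Conserve atomic number: Z = 2 − 1, so Z = 1.
A = 3 and Z = 1 is ^3_1 H — a triton.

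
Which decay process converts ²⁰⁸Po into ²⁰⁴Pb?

alpha decay

ΔA = 204 − 208 = -4; ΔZ = 82 − 84 = -2.
A drops by 4 and Z drops by 2 — the signature of alpha emission.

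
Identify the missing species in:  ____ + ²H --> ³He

proton

Conserve mass number: A + 2 = 3, so A = 1.
Conserve atomic number: Z + 1 = 2, so Z = 1.
A = 1 and Z = 1 is ¹H — a proton.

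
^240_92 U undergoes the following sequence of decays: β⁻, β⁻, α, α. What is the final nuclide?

Th-232

Start: (A, Z) = (240, 92).
After β⁻: (240, 93).
After β⁻: (240, 94).
After α: (236, 92).
After α: (232, 90).
Z = 90 is thorium.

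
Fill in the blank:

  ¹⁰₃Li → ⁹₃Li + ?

Conserve mass number: 10 = 9 + A, so A = 1.
Conserve atomic number: 3 = 3 + Z, so Z = 0.
A = 1 and Z = 0 is ¹₀n — a neutron.

neutron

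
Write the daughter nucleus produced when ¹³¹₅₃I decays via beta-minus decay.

Xe-131

Beta-minus decay: mass number changes by +0, atomic number by +1.
A: 131 = 131; Z: 53 + 1 = 54.
Z = 54 is xenon, so the daughter is ¹³¹₅₄Xe.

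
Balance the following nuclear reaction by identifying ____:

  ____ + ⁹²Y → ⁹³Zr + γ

Conserve mass number: A + 92 = 93 + 0, so A = 1.
Conserve atomic number: Z + 39 = 40 + 0, so Z = 1.
A = 1 and Z = 1 is ¹H — a proton.

proton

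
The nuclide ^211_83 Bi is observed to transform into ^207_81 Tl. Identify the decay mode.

alpha decay

ΔA = 207 − 211 = -4; ΔZ = 81 − 83 = -2.
A drops by 4 and Z drops by 2 — the signature of alpha emission.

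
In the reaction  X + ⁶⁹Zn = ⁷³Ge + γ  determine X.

Conserve mass number: A + 69 = 73 + 0, so A = 4.
Conserve atomic number: Z + 30 = 32 + 0, so Z = 2.
A = 4 and Z = 2 is ⁴He — an alpha particle.

alpha particle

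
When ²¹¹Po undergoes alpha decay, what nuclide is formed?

Alpha decay: mass number changes by -4, atomic number by -2.
A: 211 − 4 = 207; Z: 84 − 2 = 82.
Z = 82 is lead, so the daughter is ²⁰⁷Pb.

Pb-207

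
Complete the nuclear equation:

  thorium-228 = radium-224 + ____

alpha particle

Conserve mass number: 228 = 224 + A, so A = 4.
Conserve atomic number: 90 = 88 + Z, so Z = 2.
A = 4 and Z = 2 is helium-4 — an alpha particle.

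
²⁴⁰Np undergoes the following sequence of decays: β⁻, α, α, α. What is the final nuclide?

Start: (A, Z) = (240, 93).
After β⁻: (240, 94).
After α: (236, 92).
After α: (232, 90).
After α: (228, 88).
Z = 88 is radium.

Ra-228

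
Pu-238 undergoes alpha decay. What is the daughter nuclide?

Alpha decay: mass number changes by -4, atomic number by -2.
A: 238 − 4 = 234; Z: 94 − 2 = 92.
Z = 92 is uranium, so the daughter is U-234.

U-234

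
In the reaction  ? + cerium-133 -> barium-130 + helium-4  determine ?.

neutron

Conserve mass number: A + 133 = 130 + 4, so A = 1.
Conserve atomic number: Z + 58 = 56 + 2, so Z = 0.
A = 1 and Z = 0 is neutron — a neutron.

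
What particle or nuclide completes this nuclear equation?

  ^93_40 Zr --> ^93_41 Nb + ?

beta-minus particle

Conserve mass number: 93 = 93 + A, so A = 0.
Conserve atomic number: 40 = 41 + Z, so Z = -1.
A = 0 and Z = -1 is ^0_-1 e — a beta-minus particle.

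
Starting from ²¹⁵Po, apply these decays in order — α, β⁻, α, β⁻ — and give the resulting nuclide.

Pb-207

Start: (A, Z) = (215, 84).
After α: (211, 82).
After β⁻: (211, 83).
After α: (207, 81).
After β⁻: (207, 82).
Z = 82 is lead.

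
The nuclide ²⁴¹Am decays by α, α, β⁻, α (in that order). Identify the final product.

Start: (A, Z) = (241, 95).
After α: (237, 93).
After α: (233, 91).
After β⁻: (233, 92).
After α: (229, 90).
Z = 90 is thorium.

Th-229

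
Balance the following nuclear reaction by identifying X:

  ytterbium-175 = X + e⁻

Lu-175

Conserve mass number: 175 = A + 0, so A = 175.
Conserve atomic number: 70 = Z − 1, so Z = 71.
Z = 71 is lutetium, so the species is lutetium-175.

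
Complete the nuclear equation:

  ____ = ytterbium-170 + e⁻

Tm-170

Conserve mass number: A = 170 + 0, so A = 170.
Conserve atomic number: Z = 70 − 1, so Z = 69.
Z = 69 is thulium, so the species is thulium-170.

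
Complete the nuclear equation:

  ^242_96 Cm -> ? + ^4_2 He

Pu-238

Conserve mass number: 242 = A + 4, so A = 238.
Conserve atomic number: 96 = Z + 2, so Z = 94.
Z = 94 is plutonium, so the species is ^238_94 Pu.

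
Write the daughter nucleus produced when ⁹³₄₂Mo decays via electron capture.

Electron capture: mass number changes by +0, atomic number by -1.
A: 93 = 93; Z: 42 − 1 = 41.
Z = 41 is niobium, so the daughter is ⁹³₄₁Nb.

Nb-93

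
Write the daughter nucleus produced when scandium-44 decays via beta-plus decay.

Ca-44

Beta-plus decay: mass number changes by +0, atomic number by -1.
A: 44 = 44; Z: 21 − 1 = 20.
Z = 20 is calcium, so the daughter is calcium-44.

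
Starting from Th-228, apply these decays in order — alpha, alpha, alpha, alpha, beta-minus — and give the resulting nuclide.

Bi-212

Start: (A, Z) = (228, 90).
After α: (224, 88).
After α: (220, 86).
After α: (216, 84).
After α: (212, 82).
After β⁻: (212, 83).
Z = 83 is bismuth.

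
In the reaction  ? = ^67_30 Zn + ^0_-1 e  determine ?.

Conserve mass number: A = 67 + 0, so A = 67.
Conserve atomic number: Z = 30 − 1, so Z = 29.
Z = 29 is copper, so the species is ^67_29 Cu.

Cu-67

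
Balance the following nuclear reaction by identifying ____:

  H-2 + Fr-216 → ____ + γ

Conserve mass number: 2 + 216 = A + 0, so A = 218.
Conserve atomic number: 1 + 87 = Z + 0, so Z = 88.
Z = 88 is radium, so the species is Ra-218.

Ra-218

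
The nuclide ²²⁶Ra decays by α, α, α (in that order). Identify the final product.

Pb-214

Start: (A, Z) = (226, 88).
After α: (222, 86).
After α: (218, 84).
After α: (214, 82).
Z = 82 is lead.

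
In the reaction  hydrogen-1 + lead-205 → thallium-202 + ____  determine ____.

Conserve mass number: 1 + 205 = 202 + A, so A = 4.
Conserve atomic number: 1 + 82 = 81 + Z, so Z = 2.
A = 4 and Z = 2 is helium-4 — an alpha particle.

alpha particle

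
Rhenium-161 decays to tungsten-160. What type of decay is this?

proton emission

ΔA = 160 − 161 = -1; ΔZ = 74 − 75 = -1.
A drops by 1 and Z drops by 1 — a proton was emitted.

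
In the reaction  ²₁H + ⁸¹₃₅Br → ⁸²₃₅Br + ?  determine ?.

proton

Conserve mass number: 2 + 81 = 82 + A, so A = 1.
Conserve atomic number: 1 + 35 = 35 + Z, so Z = 1.
A = 1 and Z = 1 is ¹₁H — a proton.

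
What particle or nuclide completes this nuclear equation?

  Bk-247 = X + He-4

Am-243

Conserve mass number: 247 = A + 4, so A = 243.
Conserve atomic number: 97 = Z + 2, so Z = 95.
Z = 95 is americium, so the species is Am-243.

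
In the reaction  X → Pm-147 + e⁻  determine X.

Nd-147

Conserve mass number: A = 147 + 0, so A = 147.
Conserve atomic number: Z = 61 − 1, so Z = 60.
Z = 60 is neodymium, so the species is Nd-147.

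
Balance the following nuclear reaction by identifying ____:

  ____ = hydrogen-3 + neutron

H-4

Conserve mass number: A = 3 + 1, so A = 4.
Conserve atomic number: Z = 1 + 0, so Z = 1.
Z = 1 is hydrogen, so the species is hydrogen-4.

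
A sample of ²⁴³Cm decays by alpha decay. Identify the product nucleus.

Alpha decay: mass number changes by -4, atomic number by -2.
A: 243 − 4 = 239; Z: 96 − 2 = 94.
Z = 94 is plutonium, so the daughter is ²³⁹Pu.

Pu-239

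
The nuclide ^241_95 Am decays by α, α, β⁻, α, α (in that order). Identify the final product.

Ra-225

Start: (A, Z) = (241, 95).
After α: (237, 93).
After α: (233, 91).
After β⁻: (233, 92).
After α: (229, 90).
After α: (225, 88).
Z = 88 is radium.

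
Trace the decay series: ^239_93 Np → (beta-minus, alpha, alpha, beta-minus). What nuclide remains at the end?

Start: (A, Z) = (239, 93).
After β⁻: (239, 94).
After α: (235, 92).
After α: (231, 90).
After β⁻: (231, 91).
Z = 91 is protactinium.

Pa-231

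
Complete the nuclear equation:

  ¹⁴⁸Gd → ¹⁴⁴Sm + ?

alpha particle

Conserve mass number: 148 = 144 + A, so A = 4.
Conserve atomic number: 64 = 62 + Z, so Z = 2.
A = 4 and Z = 2 is ⁴He — an alpha particle.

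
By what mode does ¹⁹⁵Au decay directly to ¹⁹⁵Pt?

ΔA = 195 − 195 = 0; ΔZ = 78 − 79 = -1.
A is unchanged and Z drops by 1 — a proton has become a neutron (β⁺ emission or electron capture).

beta-plus decay or electron capture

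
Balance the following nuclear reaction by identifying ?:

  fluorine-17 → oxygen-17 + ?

positron

Conserve mass number: 17 = 17 + A, so A = 0.
Conserve atomic number: 9 = 8 + Z, so Z = 1.
A = 0 and Z = 1 is e⁺ — a positron.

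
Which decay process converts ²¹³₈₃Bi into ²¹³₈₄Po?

beta-minus decay

ΔA = 213 − 213 = 0; ΔZ = 84 − 83 = +1.
A is unchanged and Z rises by 1 — a neutron has become a proton (β⁻ decay).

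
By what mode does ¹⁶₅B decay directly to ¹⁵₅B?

ΔA = 15 − 16 = -1; ΔZ = 5 − 5 = +0.
A drops by 1 with Z unchanged — a neutron was emitted.

neutron emission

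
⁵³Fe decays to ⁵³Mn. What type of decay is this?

ΔA = 53 − 53 = 0; ΔZ = 25 − 26 = -1.
A is unchanged and Z drops by 1 — a proton has become a neutron (β⁺ emission or electron capture).

beta-plus decay or electron capture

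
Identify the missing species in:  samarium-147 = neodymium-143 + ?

alpha particle

Conserve mass number: 147 = 143 + A, so A = 4.
Conserve atomic number: 62 = 60 + Z, so Z = 2.
A = 4 and Z = 2 is helium-4 — an alpha particle.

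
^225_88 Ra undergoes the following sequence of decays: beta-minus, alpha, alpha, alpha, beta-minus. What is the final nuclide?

Start: (A, Z) = (225, 88).
After β⁻: (225, 89).
After α: (221, 87).
After α: (217, 85).
After α: (213, 83).
After β⁻: (213, 84).
Z = 84 is polonium.

Po-213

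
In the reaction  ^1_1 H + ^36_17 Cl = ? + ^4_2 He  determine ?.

S-33

Conserve mass number: 1 + 36 = A + 4, so A = 33.
Conserve atomic number: 1 + 17 = Z + 2, so Z = 16.
Z = 16 is sulfur, so the species is ^33_16 S.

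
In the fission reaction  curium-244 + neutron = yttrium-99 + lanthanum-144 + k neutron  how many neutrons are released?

2

Conserve mass number: 245 = 99 + 144 + k, so k = 245 − 243 = 2.
Check atomic number: 96 = 39 + 57 + 0 = 96. ✓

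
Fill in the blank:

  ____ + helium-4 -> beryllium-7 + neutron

Conserve mass number: A + 4 = 7 + 1, so A = 4.
Conserve atomic number: Z + 2 = 4 + 0, so Z = 2.
A = 4 and Z = 2 is helium-4 — an alpha particle.

alpha particle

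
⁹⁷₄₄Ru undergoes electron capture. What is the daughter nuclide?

Electron capture: mass number changes by +0, atomic number by -1.
A: 97 = 97; Z: 44 − 1 = 43.
Z = 43 is technetium, so the daughter is ⁹⁷₄₃Tc.

Tc-97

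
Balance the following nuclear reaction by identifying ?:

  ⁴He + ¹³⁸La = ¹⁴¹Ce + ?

proton

Conserve mass number: 4 + 138 = 141 + A, so A = 1.
Conserve atomic number: 2 + 57 = 58 + Z, so Z = 1.
A = 1 and Z = 1 is ¹H — a proton.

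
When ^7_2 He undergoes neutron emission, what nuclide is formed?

He-6

Neutron emission: mass number changes by -1, atomic number by +0.
A: 7 − 1 = 6; Z: 2 = 2.
Z = 2 is helium, so the daughter is ^6_2 He.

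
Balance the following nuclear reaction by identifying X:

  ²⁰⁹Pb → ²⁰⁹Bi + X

Conserve mass number: 209 = 209 + A, so A = 0.
Conserve atomic number: 82 = 83 + Z, so Z = -1.
A = 0 and Z = -1 is e⁻ — a beta-minus particle.

beta-minus particle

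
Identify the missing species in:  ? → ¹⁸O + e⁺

F-18

Conserve mass number: A = 18 + 0, so A = 18.
Conserve atomic number: Z = 8 + 1, so Z = 9.
Z = 9 is fluorine, so the species is ¹⁸F.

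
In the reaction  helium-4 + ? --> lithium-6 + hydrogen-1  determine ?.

He-3

Conserve mass number: 4 + A = 6 + 1, so A = 3.
Conserve atomic number: 2 + Z = 3 + 1, so Z = 2.
Z = 2 is helium, so the species is helium-3.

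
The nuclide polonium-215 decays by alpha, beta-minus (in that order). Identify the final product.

Start: (A, Z) = (215, 84).
After α: (211, 82).
After β⁻: (211, 83).
Z = 83 is bismuth.

Bi-211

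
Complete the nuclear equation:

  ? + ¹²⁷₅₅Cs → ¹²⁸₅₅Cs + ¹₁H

deuteron

Conserve mass number: A + 127 = 128 + 1, so A = 2.
Conserve atomic number: Z + 55 = 55 + 1, so Z = 1.
A = 2 and Z = 1 is ²₁H — a deuteron.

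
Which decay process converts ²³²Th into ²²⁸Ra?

ΔA = 228 − 232 = -4; ΔZ = 88 − 90 = -2.
A drops by 4 and Z drops by 2 — the signature of alpha emission.

alpha decay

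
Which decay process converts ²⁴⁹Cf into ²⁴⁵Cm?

ΔA = 245 − 249 = -4; ΔZ = 96 − 98 = -2.
A drops by 4 and Z drops by 2 — the signature of alpha emission.

alpha decay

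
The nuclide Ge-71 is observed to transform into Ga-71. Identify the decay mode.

ΔA = 71 − 71 = 0; ΔZ = 31 − 32 = -1.
A is unchanged and Z drops by 1 — a proton has become a neutron (β⁺ emission or electron capture).

beta-plus decay or electron capture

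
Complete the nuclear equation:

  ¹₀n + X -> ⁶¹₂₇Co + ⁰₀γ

Co-60

Conserve mass number: 1 + A = 61 + 0, so A = 60.
Conserve atomic number: 0 + Z = 27 + 0, so Z = 27.
Z = 27 is cobalt, so the species is ⁶⁰₂₇Co.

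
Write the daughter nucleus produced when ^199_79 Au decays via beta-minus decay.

Hg-199

Beta-minus decay: mass number changes by +0, atomic number by +1.
A: 199 = 199; Z: 79 + 1 = 80.
Z = 80 is mercury, so the daughter is ^199_80 Hg.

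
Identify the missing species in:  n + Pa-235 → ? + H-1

Conserve mass number: 1 + 235 = A + 1, so A = 235.
Conserve atomic number: 0 + 91 = Z + 1, so Z = 90.
Z = 90 is thorium, so the species is Th-235.

Th-235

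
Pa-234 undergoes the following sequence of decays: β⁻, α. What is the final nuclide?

Start: (A, Z) = (234, 91).
After β⁻: (234, 92).
After α: (230, 90).
Z = 90 is thorium.

Th-230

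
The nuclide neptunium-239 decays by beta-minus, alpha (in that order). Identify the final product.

U-235

Start: (A, Z) = (239, 93).
After β⁻: (239, 94).
After α: (235, 92).
Z = 92 is uranium.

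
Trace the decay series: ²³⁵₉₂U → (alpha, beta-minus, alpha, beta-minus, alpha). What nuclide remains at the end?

Ra-223

Start: (A, Z) = (235, 92).
After α: (231, 90).
After β⁻: (231, 91).
After α: (227, 89).
After β⁻: (227, 90).
After α: (223, 88).
Z = 88 is radium.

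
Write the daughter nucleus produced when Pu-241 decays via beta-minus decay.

Am-241

Beta-minus decay: mass number changes by +0, atomic number by +1.
A: 241 = 241; Z: 94 + 1 = 95.
Z = 95 is americium, so the daughter is Am-241.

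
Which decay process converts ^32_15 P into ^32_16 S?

beta-minus decay

ΔA = 32 − 32 = 0; ΔZ = 16 − 15 = +1.
A is unchanged and Z rises by 1 — a neutron has become a proton (β⁻ decay).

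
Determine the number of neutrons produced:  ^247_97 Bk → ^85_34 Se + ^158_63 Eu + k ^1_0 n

Conserve mass number: 247 = 85 + 158 + k, so k = 247 − 243 = 4.
Check atomic number: 97 = 34 + 63 + 0 = 97. ✓

4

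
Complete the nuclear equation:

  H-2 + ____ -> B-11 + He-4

Conserve mass number: 2 + A = 11 + 4, so A = 13.
Conserve atomic number: 1 + Z = 5 + 2, so Z = 6.
Z = 6 is carbon, so the species is C-13.

C-13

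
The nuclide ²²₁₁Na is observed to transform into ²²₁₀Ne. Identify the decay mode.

ΔA = 22 − 22 = 0; ΔZ = 10 − 11 = -1.
A is unchanged and Z drops by 1 — a proton has become a neutron (β⁺ emission or electron capture).

beta-plus decay or electron capture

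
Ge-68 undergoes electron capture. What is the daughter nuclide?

Ga-68

Electron capture: mass number changes by +0, atomic number by -1.
A: 68 = 68; Z: 32 − 1 = 31.
Z = 31 is gallium, so the daughter is Ga-68.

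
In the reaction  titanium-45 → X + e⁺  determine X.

Conserve mass number: 45 = A + 0, so A = 45.
Conserve atomic number: 22 = Z + 1, so Z = 21.
Z = 21 is scandium, so the species is scandium-45.

Sc-45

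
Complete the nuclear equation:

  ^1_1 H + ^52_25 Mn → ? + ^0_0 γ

Conserve mass number: 1 + 52 = A + 0, so A = 53.
Conserve atomic number: 1 + 25 = Z + 0, so Z = 26.
Z = 26 is iron, so the species is ^53_26 Fe.

Fe-53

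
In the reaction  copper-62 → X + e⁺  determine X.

Conserve mass number: 62 = A + 0, so A = 62.
Conserve atomic number: 29 = Z + 1, so Z = 28.
Z = 28 is nickel, so the species is nickel-62.

Ni-62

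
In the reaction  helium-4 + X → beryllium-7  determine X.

He-3

Conserve mass number: 4 + A = 7, so A = 3.
Conserve atomic number: 2 + Z = 4, so Z = 2.
Z = 2 is helium, so the species is helium-3.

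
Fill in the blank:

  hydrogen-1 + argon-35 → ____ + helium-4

Cl-32

Conserve mass number: 1 + 35 = A + 4, so A = 32.
Conserve atomic number: 1 + 18 = Z + 2, so Z = 17.
Z = 17 is chlorine, so the species is chlorine-32.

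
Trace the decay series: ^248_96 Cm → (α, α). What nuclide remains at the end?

U-240

Start: (A, Z) = (248, 96).
After α: (244, 94).
After α: (240, 92).
Z = 92 is uranium.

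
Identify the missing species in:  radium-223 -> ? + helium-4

Conserve mass number: 223 = A + 4, so A = 219.
Conserve atomic number: 88 = Z + 2, so Z = 86.
Z = 86 is radon, so the species is radon-219.

Rn-219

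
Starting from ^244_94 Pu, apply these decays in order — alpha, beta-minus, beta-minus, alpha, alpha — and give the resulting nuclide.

Th-232

Start: (A, Z) = (244, 94).
After α: (240, 92).
After β⁻: (240, 93).
After β⁻: (240, 94).
After α: (236, 92).
After α: (232, 90).
Z = 90 is thorium.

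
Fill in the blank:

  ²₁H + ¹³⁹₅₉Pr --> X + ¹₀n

Nd-140

Conserve mass number: 2 + 139 = A + 1, so A = 140.
Conserve atomic number: 1 + 59 = Z + 0, so Z = 60.
Z = 60 is neodymium, so the species is ¹⁴⁰₆₀Nd.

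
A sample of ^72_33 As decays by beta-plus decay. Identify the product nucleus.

Beta-plus decay: mass number changes by +0, atomic number by -1.
A: 72 = 72; Z: 33 − 1 = 32.
Z = 32 is germanium, so the daughter is ^72_32 Ge.

Ge-72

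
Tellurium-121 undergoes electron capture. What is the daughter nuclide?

Electron capture: mass number changes by +0, atomic number by -1.
A: 121 = 121; Z: 52 − 1 = 51.
Z = 51 is antimony, so the daughter is antimony-121.

Sb-121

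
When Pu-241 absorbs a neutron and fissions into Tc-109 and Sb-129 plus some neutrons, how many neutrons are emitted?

4

Conserve mass number: 242 = 109 + 129 + k, so k = 242 − 238 = 4.
Check atomic number: 94 = 43 + 51 + 0 = 94. ✓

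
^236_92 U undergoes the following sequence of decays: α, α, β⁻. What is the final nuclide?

Start: (A, Z) = (236, 92).
After α: (232, 90).
After α: (228, 88).
After β⁻: (228, 89).
Z = 89 is actinium.

Ac-228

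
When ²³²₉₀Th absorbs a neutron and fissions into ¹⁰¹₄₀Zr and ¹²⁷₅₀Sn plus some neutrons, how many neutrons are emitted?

5

Conserve mass number: 233 = 101 + 127 + k, so k = 233 − 228 = 5.
Check atomic number: 90 = 40 + 50 + 0 = 90. ✓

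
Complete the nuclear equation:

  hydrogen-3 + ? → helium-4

Conserve mass number: 3 + A = 4, so A = 1.
Conserve atomic number: 1 + Z = 2, so Z = 1.
A = 1 and Z = 1 is hydrogen-1 — a proton.

proton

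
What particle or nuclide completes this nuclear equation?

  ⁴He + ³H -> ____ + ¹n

Conserve mass number: 4 + 3 = A + 1, so A = 6.
Conserve atomic number: 2 + 1 = Z + 0, so Z = 3.
Z = 3 is lithium, so the species is ⁶Li.

Li-6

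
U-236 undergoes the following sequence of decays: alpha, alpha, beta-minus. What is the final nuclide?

Start: (A, Z) = (236, 92).
After α: (232, 90).
After α: (228, 88).
After β⁻: (228, 89).
Z = 89 is actinium.

Ac-228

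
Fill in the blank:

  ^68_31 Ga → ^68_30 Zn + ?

Conserve mass number: 68 = 68 + A, so A = 0.
Conserve atomic number: 31 = 30 + Z, so Z = 1.
A = 0 and Z = 1 is ^0_1 e — a positron.

positron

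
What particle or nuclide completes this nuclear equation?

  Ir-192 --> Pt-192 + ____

beta-minus particle

Conserve mass number: 192 = 192 + A, so A = 0.
Conserve atomic number: 77 = 78 + Z, so Z = -1.
A = 0 and Z = -1 is e⁻ — a beta-minus particle.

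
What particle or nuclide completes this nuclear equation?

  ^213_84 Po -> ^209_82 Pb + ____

Conserve mass number: 213 = 209 + A, so A = 4.
Conserve atomic number: 84 = 82 + Z, so Z = 2.
A = 4 and Z = 2 is ^4_2 He — an alpha particle.

alpha particle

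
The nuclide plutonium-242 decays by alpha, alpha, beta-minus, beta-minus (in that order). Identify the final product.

U-234

Start: (A, Z) = (242, 94).
After α: (238, 92).
After α: (234, 90).
After β⁻: (234, 91).
After β⁻: (234, 92).
Z = 92 is uranium.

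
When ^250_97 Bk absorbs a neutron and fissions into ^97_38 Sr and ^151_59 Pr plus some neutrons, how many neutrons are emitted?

Conserve mass number: 251 = 97 + 151 + k, so k = 251 − 248 = 3.
Check atomic number: 97 = 38 + 59 + 0 = 97. ✓

3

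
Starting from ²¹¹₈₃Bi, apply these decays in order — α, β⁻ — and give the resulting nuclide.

Pb-207

Start: (A, Z) = (211, 83).
After α: (207, 81).
After β⁻: (207, 82).
Z = 82 is lead.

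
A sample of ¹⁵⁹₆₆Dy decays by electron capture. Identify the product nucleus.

Tb-159

Electron capture: mass number changes by +0, atomic number by -1.
A: 159 = 159; Z: 66 − 1 = 65.
Z = 65 is terbium, so the daughter is ¹⁵⁹₆₅Tb.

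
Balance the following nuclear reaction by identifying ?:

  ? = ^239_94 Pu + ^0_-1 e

Np-239

Conserve mass number: A = 239 + 0, so A = 239.
Conserve atomic number: Z = 94 − 1, so Z = 93.
Z = 93 is neptunium, so the species is ^239_93 Np.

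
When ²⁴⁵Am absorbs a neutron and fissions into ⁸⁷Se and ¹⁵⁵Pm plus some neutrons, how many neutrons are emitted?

Conserve mass number: 246 = 87 + 155 + k, so k = 246 − 242 = 4.
Check atomic number: 95 = 34 + 61 + 0 = 95. ✓

4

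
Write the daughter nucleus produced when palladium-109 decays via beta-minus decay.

Beta-minus decay: mass number changes by +0, atomic number by +1.
A: 109 = 109; Z: 46 + 1 = 47.
Z = 47 is silver, so the daughter is silver-109.

Ag-109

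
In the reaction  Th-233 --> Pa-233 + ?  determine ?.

beta-minus particle

Conserve mass number: 233 = 233 + A, so A = 0.
Conserve atomic number: 90 = 91 + Z, so Z = -1.
A = 0 and Z = -1 is e⁻ — a beta-minus particle.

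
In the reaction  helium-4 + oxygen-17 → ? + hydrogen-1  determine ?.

Conserve mass number: 4 + 17 = A + 1, so A = 20.
Conserve atomic number: 2 + 8 = Z + 1, so Z = 9.
Z = 9 is fluorine, so the species is fluorine-20.

F-20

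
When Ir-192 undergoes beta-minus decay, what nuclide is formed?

Beta-minus decay: mass number changes by +0, atomic number by +1.
A: 192 = 192; Z: 77 + 1 = 78.
Z = 78 is platinum, so the daughter is Pt-192.

Pt-192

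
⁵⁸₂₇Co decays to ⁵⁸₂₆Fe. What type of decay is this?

ΔA = 58 − 58 = 0; ΔZ = 26 − 27 = -1.
A is unchanged and Z drops by 1 — a proton has become a neutron (β⁺ emission or electron capture).

beta-plus decay or electron capture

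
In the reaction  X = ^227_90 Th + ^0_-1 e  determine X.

Conserve mass number: A = 227 + 0, so A = 227.
Conserve atomic number: Z = 90 − 1, so Z = 89.
Z = 89 is actinium, so the species is ^227_89 Ac.

Ac-227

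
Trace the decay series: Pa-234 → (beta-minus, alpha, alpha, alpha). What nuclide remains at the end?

Rn-222

Start: (A, Z) = (234, 91).
After β⁻: (234, 92).
After α: (230, 90).
After α: (226, 88).
After α: (222, 86).
Z = 86 is radon.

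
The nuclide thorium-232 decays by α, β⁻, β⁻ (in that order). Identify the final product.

Th-228

Start: (A, Z) = (232, 90).
After α: (228, 88).
After β⁻: (228, 89).
After β⁻: (228, 90).
Z = 90 is thorium.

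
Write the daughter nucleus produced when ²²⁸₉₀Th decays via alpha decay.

Alpha decay: mass number changes by -4, atomic number by -2.
A: 228 − 4 = 224; Z: 90 − 2 = 88.
Z = 88 is radium, so the daughter is ²²⁴₈₈Ra.

Ra-224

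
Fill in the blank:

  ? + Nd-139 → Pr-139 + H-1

neutron

Conserve mass number: A + 139 = 139 + 1, so A = 1.
Conserve atomic number: Z + 60 = 59 + 1, so Z = 0.
A = 1 and Z = 0 is n — a neutron.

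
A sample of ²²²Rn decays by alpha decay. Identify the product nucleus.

Po-218

Alpha decay: mass number changes by -4, atomic number by -2.
A: 222 − 4 = 218; Z: 86 − 2 = 84.
Z = 84 is polonium, so the daughter is ²¹⁸Po.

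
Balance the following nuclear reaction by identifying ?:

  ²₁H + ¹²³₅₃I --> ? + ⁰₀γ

Xe-125

Conserve mass number: 2 + 123 = A + 0, so A = 125.
Conserve atomic number: 1 + 53 = Z + 0, so Z = 54.
Z = 54 is xenon, so the species is ¹²⁵₅₄Xe.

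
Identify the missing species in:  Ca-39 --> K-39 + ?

positron

Conserve mass number: 39 = 39 + A, so A = 0.
Conserve atomic number: 20 = 19 + Z, so Z = 1.
A = 0 and Z = 1 is e⁺ — a positron.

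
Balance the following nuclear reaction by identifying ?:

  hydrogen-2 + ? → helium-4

deuteron

Conserve mass number: 2 + A = 4, so A = 2.
Conserve atomic number: 1 + Z = 2, so Z = 1.
A = 2 and Z = 1 is hydrogen-2 — a deuteron.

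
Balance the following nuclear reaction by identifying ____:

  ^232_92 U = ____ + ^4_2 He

Th-228

Conserve mass number: 232 = A + 4, so A = 228.
Conserve atomic number: 92 = Z + 2, so Z = 90.
Z = 90 is thorium, so the species is ^228_90 Th.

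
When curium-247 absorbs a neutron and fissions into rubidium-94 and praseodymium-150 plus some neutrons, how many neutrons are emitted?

4

Conserve mass number: 248 = 94 + 150 + k, so k = 248 − 244 = 4.
Check atomic number: 96 = 37 + 59 + 0 = 96. ✓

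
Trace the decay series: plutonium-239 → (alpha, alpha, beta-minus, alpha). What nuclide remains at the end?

Ac-227

Start: (A, Z) = (239, 94).
After α: (235, 92).
After α: (231, 90).
After β⁻: (231, 91).
After α: (227, 89).
Z = 89 is actinium.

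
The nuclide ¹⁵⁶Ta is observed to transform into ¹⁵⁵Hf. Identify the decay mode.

proton emission

ΔA = 155 − 156 = -1; ΔZ = 72 − 73 = -1.
A drops by 1 and Z drops by 1 — a proton was emitted.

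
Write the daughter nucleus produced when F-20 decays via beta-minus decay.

Ne-20

Beta-minus decay: mass number changes by +0, atomic number by +1.
A: 20 = 20; Z: 9 + 1 = 10.
Z = 10 is neon, so the daughter is Ne-20.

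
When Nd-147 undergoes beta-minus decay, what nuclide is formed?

Pm-147

Beta-minus decay: mass number changes by +0, atomic number by +1.
A: 147 = 147; Z: 60 + 1 = 61.
Z = 61 is promethium, so the daughter is Pm-147.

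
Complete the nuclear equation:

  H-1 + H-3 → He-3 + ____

neutron

Conserve mass number: 1 + 3 = 3 + A, so A = 1.
Conserve atomic number: 1 + 1 = 2 + Z, so Z = 0.
A = 1 and Z = 0 is n — a neutron.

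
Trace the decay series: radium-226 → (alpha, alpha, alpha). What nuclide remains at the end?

Pb-214

Start: (A, Z) = (226, 88).
After α: (222, 86).
After α: (218, 84).
After α: (214, 82).
Z = 82 is lead.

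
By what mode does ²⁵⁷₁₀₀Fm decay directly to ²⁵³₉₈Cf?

ΔA = 253 − 257 = -4; ΔZ = 98 − 100 = -2.
A drops by 4 and Z drops by 2 — the signature of alpha emission.

alpha decay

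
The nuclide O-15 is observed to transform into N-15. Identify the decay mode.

ΔA = 15 − 15 = 0; ΔZ = 7 − 8 = -1.
A is unchanged and Z drops by 1 — a proton has become a neutron (β⁺ emission or electron capture).

beta-plus decay or electron capture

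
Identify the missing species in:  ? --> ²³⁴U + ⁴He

Conserve mass number: A = 234 + 4, so A = 238.
Conserve atomic number: Z = 92 + 2, so Z = 94.
Z = 94 is plutonium, so the species is ²³⁸Pu.

Pu-238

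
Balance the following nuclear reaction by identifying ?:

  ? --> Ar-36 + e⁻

Cl-36

Conserve mass number: A = 36 + 0, so A = 36.
Conserve atomic number: Z = 18 − 1, so Z = 17.
Z = 17 is chlorine, so the species is Cl-36.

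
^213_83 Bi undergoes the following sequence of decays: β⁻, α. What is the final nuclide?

Pb-209

Start: (A, Z) = (213, 83).
After β⁻: (213, 84).
After α: (209, 82).
Z = 82 is lead.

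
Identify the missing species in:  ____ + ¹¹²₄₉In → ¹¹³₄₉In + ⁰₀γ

Conserve mass number: A + 112 = 113 + 0, so A = 1.
Conserve atomic number: Z + 49 = 49 + 0, so Z = 0.
A = 1 and Z = 0 is ¹₀n — a neutron.

neutron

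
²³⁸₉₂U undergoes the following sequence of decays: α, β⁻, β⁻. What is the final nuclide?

U-234

Start: (A, Z) = (238, 92).
After α: (234, 90).
After β⁻: (234, 91).
After β⁻: (234, 92).
Z = 92 is uranium.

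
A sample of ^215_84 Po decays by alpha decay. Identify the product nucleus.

Alpha decay: mass number changes by -4, atomic number by -2.
A: 215 − 4 = 211; Z: 84 − 2 = 82.
Z = 82 is lead, so the daughter is ^211_82 Pb.

Pb-211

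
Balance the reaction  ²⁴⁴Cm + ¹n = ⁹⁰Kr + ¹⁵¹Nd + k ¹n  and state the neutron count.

4

Conserve mass number: 245 = 90 + 151 + k, so k = 245 − 241 = 4.
Check atomic number: 96 = 36 + 60 + 0 = 96. ✓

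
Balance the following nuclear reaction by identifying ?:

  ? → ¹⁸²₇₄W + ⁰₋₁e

Ta-182

Conserve mass number: A = 182 + 0, so A = 182.
Conserve atomic number: Z = 74 − 1, so Z = 73.
Z = 73 is tantalum, so the species is ¹⁸²₇₃Ta.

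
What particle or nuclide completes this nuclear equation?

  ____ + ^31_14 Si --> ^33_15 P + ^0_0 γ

deuteron

Conserve mass number: A + 31 = 33 + 0, so A = 2.
Conserve atomic number: Z + 14 = 15 + 0, so Z = 1.
A = 2 and Z = 1 is ^2_1 H — a deuteron.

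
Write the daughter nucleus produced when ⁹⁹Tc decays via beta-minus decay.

Ru-99

Beta-minus decay: mass number changes by +0, atomic number by +1.
A: 99 = 99; Z: 43 + 1 = 44.
Z = 44 is ruthenium, so the daughter is ⁹⁹Ru.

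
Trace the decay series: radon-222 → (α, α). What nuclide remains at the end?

Start: (A, Z) = (222, 86).
After α: (218, 84).
After α: (214, 82).
Z = 82 is lead.

Pb-214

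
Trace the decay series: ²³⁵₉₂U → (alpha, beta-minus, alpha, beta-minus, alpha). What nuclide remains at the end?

Start: (A, Z) = (235, 92).
After α: (231, 90).
After β⁻: (231, 91).
After α: (227, 89).
After β⁻: (227, 90).
After α: (223, 88).
Z = 88 is radium.

Ra-223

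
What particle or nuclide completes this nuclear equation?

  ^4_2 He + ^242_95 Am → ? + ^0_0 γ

Conserve mass number: 4 + 242 = A + 0, so A = 246.
Conserve atomic number: 2 + 95 = Z + 0, so Z = 97.
Z = 97 is berkelium, so the species is ^246_97 Bk.

Bk-246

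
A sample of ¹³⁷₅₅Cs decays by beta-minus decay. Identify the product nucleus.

Ba-137

Beta-minus decay: mass number changes by +0, atomic number by +1.
A: 137 = 137; Z: 55 + 1 = 56.
Z = 56 is barium, so the daughter is ¹³⁷₅₆Ba.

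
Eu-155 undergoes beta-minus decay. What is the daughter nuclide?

Beta-minus decay: mass number changes by +0, atomic number by +1.
A: 155 = 155; Z: 63 + 1 = 64.
Z = 64 is gadolinium, so the daughter is Gd-155.

Gd-155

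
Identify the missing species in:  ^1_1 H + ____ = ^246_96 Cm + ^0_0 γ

Conserve mass number: 1 + A = 246 + 0, so A = 245.
Conserve atomic number: 1 + Z = 96 + 0, so Z = 95.
Z = 95 is americium, so the species is ^245_95 Am.

Am-245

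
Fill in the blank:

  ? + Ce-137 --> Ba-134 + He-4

neutron

Conserve mass number: A + 137 = 134 + 4, so A = 1.
Conserve atomic number: Z + 58 = 56 + 2, so Z = 0.
A = 1 and Z = 0 is n — a neutron.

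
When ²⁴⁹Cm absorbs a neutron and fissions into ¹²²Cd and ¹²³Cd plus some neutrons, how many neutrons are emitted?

5

Conserve mass number: 250 = 122 + 123 + k, so k = 250 − 245 = 5.
Check atomic number: 96 = 48 + 48 + 0 = 96. ✓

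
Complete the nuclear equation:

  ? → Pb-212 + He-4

Conserve mass number: A = 212 + 4, so A = 216.
Conserve atomic number: Z = 82 + 2, so Z = 84.
Z = 84 is polonium, so the species is Po-216.

Po-216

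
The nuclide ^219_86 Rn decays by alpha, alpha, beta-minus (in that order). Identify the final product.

Bi-211

Start: (A, Z) = (219, 86).
After α: (215, 84).
After α: (211, 82).
After β⁻: (211, 83).
Z = 83 is bismuth.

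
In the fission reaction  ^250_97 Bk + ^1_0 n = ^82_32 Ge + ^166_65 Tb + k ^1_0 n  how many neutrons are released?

3

Conserve mass number: 251 = 82 + 166 + k, so k = 251 − 248 = 3.
Check atomic number: 97 = 32 + 65 + 0 = 97. ✓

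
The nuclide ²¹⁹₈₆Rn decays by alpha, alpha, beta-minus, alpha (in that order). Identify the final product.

Tl-207

Start: (A, Z) = (219, 86).
After α: (215, 84).
After α: (211, 82).
After β⁻: (211, 83).
After α: (207, 81).
Z = 81 is thallium.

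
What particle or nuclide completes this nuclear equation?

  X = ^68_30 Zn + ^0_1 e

Conserve mass number: A = 68 + 0, so A = 68.
Conserve atomic number: Z = 30 + 1, so Z = 31.
Z = 31 is gallium, so the species is ^68_31 Ga.

Ga-68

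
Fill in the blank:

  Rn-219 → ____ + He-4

Conserve mass number: 219 = A + 4, so A = 215.
Conserve atomic number: 86 = Z + 2, so Z = 84.
Z = 84 is polonium, so the species is Po-215.

Po-215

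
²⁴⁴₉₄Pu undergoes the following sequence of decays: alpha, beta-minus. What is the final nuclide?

Np-240

Start: (A, Z) = (244, 94).
After α: (240, 92).
After β⁻: (240, 93).
Z = 93 is neptunium.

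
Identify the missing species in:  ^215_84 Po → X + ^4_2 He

Pb-211

Conserve mass number: 215 = A + 4, so A = 211.
Conserve atomic number: 84 = Z + 2, so Z = 82.
Z = 82 is lead, so the species is ^211_82 Pb.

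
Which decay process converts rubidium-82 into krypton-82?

ΔA = 82 − 82 = 0; ΔZ = 36 − 37 = -1.
A is unchanged and Z drops by 1 — a proton has become a neutron (β⁺ emission or electron capture).

beta-plus decay or electron capture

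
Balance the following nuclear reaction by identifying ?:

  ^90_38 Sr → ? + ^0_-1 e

Conserve mass number: 90 = A + 0, so A = 90.
Conserve atomic number: 38 = Z − 1, so Z = 39.
Z = 39 is yttrium, so the species is ^90_39 Y.

Y-90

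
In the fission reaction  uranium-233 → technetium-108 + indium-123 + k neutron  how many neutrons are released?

2

Conserve mass number: 233 = 108 + 123 + k, so k = 233 − 231 = 2.
Check atomic number: 92 = 43 + 49 + 0 = 92. ✓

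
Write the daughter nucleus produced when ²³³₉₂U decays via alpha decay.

Th-229

Alpha decay: mass number changes by -4, atomic number by -2.
A: 233 − 4 = 229; Z: 92 − 2 = 90.
Z = 90 is thorium, so the daughter is ²²⁹₉₀Th.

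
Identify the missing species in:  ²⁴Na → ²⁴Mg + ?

beta-minus particle

Conserve mass number: 24 = 24 + A, so A = 0.
Conserve atomic number: 11 = 12 + Z, so Z = -1.
A = 0 and Z = -1 is e⁻ — a beta-minus particle.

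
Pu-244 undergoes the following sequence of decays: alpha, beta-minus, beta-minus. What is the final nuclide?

Pu-240

Start: (A, Z) = (244, 94).
After α: (240, 92).
After β⁻: (240, 93).
After β⁻: (240, 94).
Z = 94 is plutonium.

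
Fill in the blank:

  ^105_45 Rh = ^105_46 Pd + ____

beta-minus particle

Conserve mass number: 105 = 105 + A, so A = 0.
Conserve atomic number: 45 = 46 + Z, so Z = -1.
A = 0 and Z = -1 is ^0_-1 e — a beta-minus particle.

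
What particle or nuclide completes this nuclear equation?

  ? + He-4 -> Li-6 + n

Conserve mass number: A + 4 = 6 + 1, so A = 3.
Conserve atomic number: Z + 2 = 3 + 0, so Z = 1.
A = 3 and Z = 1 is H-3 — a triton.

triton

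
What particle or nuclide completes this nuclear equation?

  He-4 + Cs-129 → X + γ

Conserve mass number: 4 + 129 = A + 0, so A = 133.
Conserve atomic number: 2 + 55 = Z + 0, so Z = 57.
Z = 57 is lanthanum, so the species is La-133.

La-133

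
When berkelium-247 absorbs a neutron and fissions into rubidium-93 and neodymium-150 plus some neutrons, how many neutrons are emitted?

Conserve mass number: 248 = 93 + 150 + k, so k = 248 − 243 = 5.
Check atomic number: 97 = 37 + 60 + 0 = 97. ✓

5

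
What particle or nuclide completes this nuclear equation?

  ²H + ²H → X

Conserve mass number: 2 + 2 = A, so A = 4.
Conserve atomic number: 1 + 1 = Z, so Z = 2.
A = 4 and Z = 2 is ⁴He — an alpha particle.

He-4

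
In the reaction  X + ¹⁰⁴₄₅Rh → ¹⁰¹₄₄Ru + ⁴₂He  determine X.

Conserve mass number: A + 104 = 101 + 4, so A = 1.
Conserve atomic number: Z + 45 = 44 + 2, so Z = 1.
A = 1 and Z = 1 is ¹₁H — a proton.

proton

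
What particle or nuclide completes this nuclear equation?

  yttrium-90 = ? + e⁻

Conserve mass number: 90 = A + 0, so A = 90.
Conserve atomic number: 39 = Z − 1, so Z = 40.
Z = 40 is zirconium, so the species is zirconium-90.

Zr-90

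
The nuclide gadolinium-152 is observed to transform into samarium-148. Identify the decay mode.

ΔA = 148 − 152 = -4; ΔZ = 62 − 64 = -2.
A drops by 4 and Z drops by 2 — the signature of alpha emission.

alpha decay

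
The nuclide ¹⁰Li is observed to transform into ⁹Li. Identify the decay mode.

ΔA = 9 − 10 = -1; ΔZ = 3 − 3 = +0.
A drops by 1 with Z unchanged — a neutron was emitted.

neutron emission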